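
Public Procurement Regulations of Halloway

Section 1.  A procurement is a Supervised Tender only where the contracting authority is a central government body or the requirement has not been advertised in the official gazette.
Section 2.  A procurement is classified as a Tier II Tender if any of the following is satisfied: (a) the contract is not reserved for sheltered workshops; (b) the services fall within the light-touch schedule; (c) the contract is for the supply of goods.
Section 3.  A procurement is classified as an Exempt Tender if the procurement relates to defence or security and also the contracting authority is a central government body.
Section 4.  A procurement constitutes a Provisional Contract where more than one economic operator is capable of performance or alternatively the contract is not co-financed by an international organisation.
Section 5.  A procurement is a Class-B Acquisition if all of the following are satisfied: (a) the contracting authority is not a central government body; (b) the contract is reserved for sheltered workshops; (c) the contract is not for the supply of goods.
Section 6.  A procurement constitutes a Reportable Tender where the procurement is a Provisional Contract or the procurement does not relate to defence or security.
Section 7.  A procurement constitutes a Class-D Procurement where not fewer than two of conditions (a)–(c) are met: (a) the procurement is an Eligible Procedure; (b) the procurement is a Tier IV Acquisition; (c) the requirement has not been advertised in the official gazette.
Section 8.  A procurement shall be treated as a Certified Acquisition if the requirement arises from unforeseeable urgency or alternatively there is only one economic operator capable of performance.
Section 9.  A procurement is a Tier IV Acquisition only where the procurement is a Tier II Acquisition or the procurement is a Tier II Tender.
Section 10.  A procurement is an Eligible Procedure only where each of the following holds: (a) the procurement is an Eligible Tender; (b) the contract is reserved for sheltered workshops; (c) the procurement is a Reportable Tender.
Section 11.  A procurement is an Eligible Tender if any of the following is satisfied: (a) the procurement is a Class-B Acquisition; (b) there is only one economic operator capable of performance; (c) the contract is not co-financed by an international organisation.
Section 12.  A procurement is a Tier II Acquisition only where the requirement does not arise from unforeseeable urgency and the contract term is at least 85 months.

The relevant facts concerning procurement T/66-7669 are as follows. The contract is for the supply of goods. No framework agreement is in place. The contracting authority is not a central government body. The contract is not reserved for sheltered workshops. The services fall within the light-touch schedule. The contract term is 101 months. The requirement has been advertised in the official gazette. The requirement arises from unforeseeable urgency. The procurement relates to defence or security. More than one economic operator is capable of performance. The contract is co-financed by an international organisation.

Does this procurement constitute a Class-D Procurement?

section 5 — Class-B Acquisition: [the contracting authority is not a central government body? yes] AND [the contract is reserved for sheltered workshops? no] AND [the contract is not for the supply of goods? no] → not satisfied.
section 11 — Eligible Tender: [Class-B Acquisition (section 5)? no] OR [there is only one economic operator capable of performance? no] OR [the contract is not co-financed by an international organisation? no] → not satisfied.
section 4 — Provisional Contract: [more than one economic operator is capable of performance? yes] OR [the contract is not co-financed by an international organisation? no] → satisfied.
section 6 — Reportable Tender: [Provisional Contract (section 4)? yes] OR [the procurement does not relate to defence or security? no] → satisfied.
section 10 — Eligible Procedure: [Eligible Tender (section 11)? no] AND [the contract is reserved for sheltered workshops? no] AND [Reportable Tender (section 6)? yes] → not satisfied.
section 12 — Tier II Acquisition: [the requirement does not arise from unforeseeable urgency? no] AND [contract term: 101 months ≥ 85 months? yes] → not satisfied.
section 2 — Tier II Tender: [the contract is not reserved for sheltered workshops? yes] OR [the services fall within the light-touch schedule? yes] OR [the contract is for the supply of goods? yes] → satisfied.
section 9 — Tier IV Acquisition: [Tier II Acquisition (section 12)? no] OR [Tier II Tender (section 2)? yes] → satisfied.
section 7 — Class-D Procurement: Eligible Procedure (section 10)? no; Tier IV Acquisition (section 9)? yes; the requirement has not been advertised in the official gazette? no — 1 of 3 hold (need ≥2) → not satisfied.

No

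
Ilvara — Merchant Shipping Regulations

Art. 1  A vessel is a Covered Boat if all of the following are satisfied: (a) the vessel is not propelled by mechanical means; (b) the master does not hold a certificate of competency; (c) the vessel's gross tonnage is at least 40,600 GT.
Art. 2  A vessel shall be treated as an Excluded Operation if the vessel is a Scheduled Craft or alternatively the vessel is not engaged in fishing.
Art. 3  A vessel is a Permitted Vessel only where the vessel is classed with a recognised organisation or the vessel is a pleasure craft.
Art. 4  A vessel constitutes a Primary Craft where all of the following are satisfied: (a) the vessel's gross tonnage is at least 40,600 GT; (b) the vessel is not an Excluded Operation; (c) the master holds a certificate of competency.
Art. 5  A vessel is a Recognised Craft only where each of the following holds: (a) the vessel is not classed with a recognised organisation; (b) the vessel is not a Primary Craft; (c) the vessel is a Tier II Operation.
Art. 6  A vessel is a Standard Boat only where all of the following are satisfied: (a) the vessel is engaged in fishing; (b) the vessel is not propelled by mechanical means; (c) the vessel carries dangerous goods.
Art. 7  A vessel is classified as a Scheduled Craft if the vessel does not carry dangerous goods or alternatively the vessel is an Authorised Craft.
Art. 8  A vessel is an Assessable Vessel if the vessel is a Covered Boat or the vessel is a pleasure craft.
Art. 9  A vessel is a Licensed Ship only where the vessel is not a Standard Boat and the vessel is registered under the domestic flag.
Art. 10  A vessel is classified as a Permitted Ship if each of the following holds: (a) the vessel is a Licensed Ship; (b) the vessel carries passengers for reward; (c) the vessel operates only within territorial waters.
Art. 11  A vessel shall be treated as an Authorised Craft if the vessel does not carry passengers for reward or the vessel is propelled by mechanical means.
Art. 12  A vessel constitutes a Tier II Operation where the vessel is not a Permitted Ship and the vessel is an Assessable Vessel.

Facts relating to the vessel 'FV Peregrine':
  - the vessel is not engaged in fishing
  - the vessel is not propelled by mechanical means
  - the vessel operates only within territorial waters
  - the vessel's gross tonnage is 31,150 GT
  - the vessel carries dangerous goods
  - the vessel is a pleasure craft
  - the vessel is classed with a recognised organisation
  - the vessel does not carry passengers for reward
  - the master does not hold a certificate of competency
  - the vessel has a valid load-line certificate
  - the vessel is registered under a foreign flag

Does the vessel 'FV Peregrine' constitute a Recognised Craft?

No

Under article 11: the vessel does not carry passengers for reward? yes; or the vessel is propelled by mechanical means? no. So the vessel is an Authorised Craft.
Under article 7: the vessel does not carry dangerous goods? no; or Authorised Craft (article 11)? yes. So the vessel is a Scheduled Craft.
Under article 2: Scheduled Craft (article 7)? yes; or the vessel is not engaged in fishing? yes. So the vessel is an Excluded Operation.
Under article 4: vessel's gross tonnage: 31,150 GT ≥ 40,600 GT? no; and not an Excluded Operation (article 2)? no; and the master holds a certificate of competency? no. So the vessel is not a Primary Craft.
Under article 6: the vessel is engaged in fishing? no; and the vessel is not propelled by mechanical means? yes; and the vessel carries dangerous goods? yes. So the vessel is not a Standard Boat.
Under article 9: not a Standard Boat (article 6)? yes; and the vessel is registered under the domestic flag? no. So the vessel is not a Licensed Ship.
Under article 10: Licensed Ship (article 9)? no; and the vessel carries passengers for reward? no; and the vessel operates only within territorial waters? yes. So the vessel is not a Permitted Ship.
Under article 1: the vessel is not propelled by mechanical means? yes; and the master does not hold a certificate of competency? yes; and vessel's gross tonnage: 31,150 GT ≥ 40,600 GT? no. So the vessel is not a Covered Boat.
Under article 8: Covered Boat (article 1)? no; or the vessel is a pleasure craft? yes. So the vessel is an Assessable Vessel.
Under article 12: not a Permitted Ship (article 10)? yes; and Assessable Vessel (article 8)? yes. So the vessel is a Tier II Operation.
Under article 5: the vessel is not classed with a recognised organisation? no; and not a Primary Craft (article 4)? yes; and Tier II Operation (article 12)? yes. So the vessel is not a Recognised Craft.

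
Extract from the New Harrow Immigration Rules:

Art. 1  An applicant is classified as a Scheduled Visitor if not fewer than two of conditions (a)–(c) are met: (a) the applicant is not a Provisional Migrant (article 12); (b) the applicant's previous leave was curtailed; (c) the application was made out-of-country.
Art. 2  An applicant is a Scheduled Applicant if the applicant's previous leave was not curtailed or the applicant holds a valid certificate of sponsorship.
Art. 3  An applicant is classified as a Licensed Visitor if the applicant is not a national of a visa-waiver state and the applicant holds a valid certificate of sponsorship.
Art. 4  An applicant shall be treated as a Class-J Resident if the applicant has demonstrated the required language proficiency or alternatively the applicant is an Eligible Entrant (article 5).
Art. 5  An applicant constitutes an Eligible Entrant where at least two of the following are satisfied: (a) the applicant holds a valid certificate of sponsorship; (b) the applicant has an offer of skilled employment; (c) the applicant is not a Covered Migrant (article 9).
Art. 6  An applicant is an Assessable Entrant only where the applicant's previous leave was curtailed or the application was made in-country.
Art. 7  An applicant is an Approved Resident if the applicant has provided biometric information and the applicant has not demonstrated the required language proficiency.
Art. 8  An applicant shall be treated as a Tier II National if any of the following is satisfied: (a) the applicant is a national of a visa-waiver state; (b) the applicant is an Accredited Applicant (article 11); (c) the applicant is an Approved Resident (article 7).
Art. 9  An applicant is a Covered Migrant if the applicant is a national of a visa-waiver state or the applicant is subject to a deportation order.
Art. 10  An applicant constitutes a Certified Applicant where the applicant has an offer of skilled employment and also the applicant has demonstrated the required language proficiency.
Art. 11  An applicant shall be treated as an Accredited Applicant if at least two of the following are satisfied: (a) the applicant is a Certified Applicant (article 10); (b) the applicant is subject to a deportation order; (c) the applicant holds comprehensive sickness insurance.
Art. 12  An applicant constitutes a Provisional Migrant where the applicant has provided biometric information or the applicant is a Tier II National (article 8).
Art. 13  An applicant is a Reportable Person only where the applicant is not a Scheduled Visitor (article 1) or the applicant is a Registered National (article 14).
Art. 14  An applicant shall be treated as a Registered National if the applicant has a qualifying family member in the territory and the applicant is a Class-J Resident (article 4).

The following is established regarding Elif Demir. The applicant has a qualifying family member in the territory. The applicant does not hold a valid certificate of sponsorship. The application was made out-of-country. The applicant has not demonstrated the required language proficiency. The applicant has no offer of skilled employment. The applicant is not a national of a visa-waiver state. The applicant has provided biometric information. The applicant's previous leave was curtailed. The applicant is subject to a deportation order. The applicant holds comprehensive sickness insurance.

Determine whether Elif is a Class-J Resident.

article 9 — Covered Migrant: [the applicant is a national of a visa-waiver state? no] OR [the applicant is subject to a deportation order? yes] → satisfied.
article 5 — Eligible Entrant: the applicant holds a valid certificate of sponsorship? no; the applicant has an offer of skilled employment? no; not a Covered Migrant (article 9)? no — 0 of 3 hold (need ≥2) → not satisfied.
article 4 — Class-J Resident: [the applicant has demonstrated the required language proficiency? no] OR [Eligible Entrant (article 5)? no] → not satisfied.

No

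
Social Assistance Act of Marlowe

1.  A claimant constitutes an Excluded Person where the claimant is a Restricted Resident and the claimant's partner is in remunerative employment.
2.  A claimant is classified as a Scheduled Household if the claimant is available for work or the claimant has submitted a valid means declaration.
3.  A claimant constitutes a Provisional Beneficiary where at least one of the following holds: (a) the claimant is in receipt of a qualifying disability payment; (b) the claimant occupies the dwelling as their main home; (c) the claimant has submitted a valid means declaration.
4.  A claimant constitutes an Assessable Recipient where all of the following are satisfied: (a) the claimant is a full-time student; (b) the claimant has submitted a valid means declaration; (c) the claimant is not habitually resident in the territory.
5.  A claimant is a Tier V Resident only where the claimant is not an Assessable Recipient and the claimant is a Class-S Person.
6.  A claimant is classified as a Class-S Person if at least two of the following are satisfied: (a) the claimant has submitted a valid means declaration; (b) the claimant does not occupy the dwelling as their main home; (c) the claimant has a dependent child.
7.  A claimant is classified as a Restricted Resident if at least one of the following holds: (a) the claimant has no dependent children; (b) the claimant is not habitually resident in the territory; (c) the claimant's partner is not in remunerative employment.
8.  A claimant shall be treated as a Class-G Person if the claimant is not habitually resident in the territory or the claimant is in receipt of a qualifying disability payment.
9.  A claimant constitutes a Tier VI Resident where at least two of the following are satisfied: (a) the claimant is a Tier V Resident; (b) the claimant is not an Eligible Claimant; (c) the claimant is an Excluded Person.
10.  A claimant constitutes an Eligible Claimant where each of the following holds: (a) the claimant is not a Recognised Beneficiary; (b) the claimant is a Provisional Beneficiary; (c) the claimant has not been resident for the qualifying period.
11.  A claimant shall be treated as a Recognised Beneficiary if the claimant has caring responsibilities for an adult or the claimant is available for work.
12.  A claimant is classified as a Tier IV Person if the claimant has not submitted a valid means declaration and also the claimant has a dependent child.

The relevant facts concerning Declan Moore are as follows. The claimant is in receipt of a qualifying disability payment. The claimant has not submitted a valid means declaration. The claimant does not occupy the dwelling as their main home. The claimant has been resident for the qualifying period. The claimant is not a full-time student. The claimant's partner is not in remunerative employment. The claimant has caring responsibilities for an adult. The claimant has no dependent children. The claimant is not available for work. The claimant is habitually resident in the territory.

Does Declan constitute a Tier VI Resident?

No

paragraph 4 — Assessable Recipient: [the claimant is a full-time student? no] AND [the claimant has submitted a valid means declaration? no] AND [the claimant is not habitually resident in the territory? no] → not satisfied.
paragraph 6 — Class-S Person: the claimant has submitted a valid means declaration? no; the claimant does not occupy the dwelling as their main home? yes; the claimant has a dependent child? no — 1 of 3 hold (need ≥2) → not satisfied.
paragraph 5 — Tier V Resident: [not an Assessable Recipient (paragraph 4)? yes] AND [Class-S Person (paragraph 6)? no] → not satisfied.
paragraph 11 — Recognised Beneficiary: [the claimant has caring responsibilities for an adult? yes] OR [the claimant is available for work? no] → satisfied.
paragraph 3 — Provisional Beneficiary: [the claimant is in receipt of a qualifying disability payment? yes] OR [the claimant occupies the dwelling as their main home? no] OR [the claimant has submitted a valid means declaration? no] → satisfied.
paragraph 10 — Eligible Claimant: [not a Recognised Beneficiary (paragraph 11)? no] AND [Provisional Beneficiary (paragraph 3)? yes] AND [the claimant has not been resident for the qualifying period? no] → not satisfied.
paragraph 7 — Restricted Resident: [the claimant has no dependent children? yes] OR [the claimant is not habitually resident in the territory? no] OR [the claimant's partner is not in remunerative employment? yes] → satisfied.
paragraph 1 — Excluded Person: [Restricted Resident (paragraph 7)? yes] AND [the claimant's partner is in remunerative employment? no] → not satisfied.
paragraph 9 — Tier VI Resident: Tier V Resident (paragraph 5)? no; not an Eligible Claimant (paragraph 10)? yes; Excluded Person (paragraph 1)? no — 1 of 3 hold (need ≥2) → not satisfied.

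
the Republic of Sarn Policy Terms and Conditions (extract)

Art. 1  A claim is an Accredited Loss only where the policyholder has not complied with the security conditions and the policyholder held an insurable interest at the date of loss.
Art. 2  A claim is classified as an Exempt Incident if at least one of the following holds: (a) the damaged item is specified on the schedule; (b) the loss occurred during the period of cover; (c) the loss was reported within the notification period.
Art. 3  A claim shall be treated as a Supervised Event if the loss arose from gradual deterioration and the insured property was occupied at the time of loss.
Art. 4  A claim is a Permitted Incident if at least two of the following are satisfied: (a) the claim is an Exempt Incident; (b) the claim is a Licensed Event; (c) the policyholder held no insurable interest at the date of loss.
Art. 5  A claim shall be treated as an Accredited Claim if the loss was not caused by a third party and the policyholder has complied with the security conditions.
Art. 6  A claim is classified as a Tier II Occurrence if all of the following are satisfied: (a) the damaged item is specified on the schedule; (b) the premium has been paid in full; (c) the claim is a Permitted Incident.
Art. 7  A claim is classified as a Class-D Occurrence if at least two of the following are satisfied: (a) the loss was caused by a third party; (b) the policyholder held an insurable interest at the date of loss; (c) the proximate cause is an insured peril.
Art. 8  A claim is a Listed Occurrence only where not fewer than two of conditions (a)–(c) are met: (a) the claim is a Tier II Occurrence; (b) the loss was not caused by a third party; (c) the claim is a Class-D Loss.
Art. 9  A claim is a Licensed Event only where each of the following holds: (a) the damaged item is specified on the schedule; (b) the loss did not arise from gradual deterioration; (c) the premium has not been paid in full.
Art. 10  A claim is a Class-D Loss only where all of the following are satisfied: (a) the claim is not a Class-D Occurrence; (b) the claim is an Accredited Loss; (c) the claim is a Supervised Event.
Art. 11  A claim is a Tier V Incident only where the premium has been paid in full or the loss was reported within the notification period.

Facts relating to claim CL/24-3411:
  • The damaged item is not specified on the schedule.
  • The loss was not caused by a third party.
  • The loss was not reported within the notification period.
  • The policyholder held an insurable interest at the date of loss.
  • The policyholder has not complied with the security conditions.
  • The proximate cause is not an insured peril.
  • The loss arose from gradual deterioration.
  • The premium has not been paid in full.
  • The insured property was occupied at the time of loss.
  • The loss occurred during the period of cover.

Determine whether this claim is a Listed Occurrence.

Yes

article 2 — Exempt Incident: [the damaged item is specified on the schedule? no] OR [the loss occurred during the period of cover? yes] OR [the loss was reported within the notification period? no] → satisfied.
article 9 — Licensed Event: [the damaged item is specified on the schedule? no] AND [the loss did not arise from gradual deterioration? no] AND [the premium has not been paid in full? yes] → not satisfied.
article 4 — Permitted Incident: Exempt Incident (article 2)? yes; Licensed Event (article 9)? no; the policyholder held no insurable interest at the date of loss? no — 1 of 3 hold (need ≥2) → not satisfied.
article 6 — Tier II Occurrence: [the damaged item is specified on the schedule? no] AND [the premium has been paid in full? no] AND [Permitted Incident (article 4)? no] → not satisfied.
article 7 — Class-D Occurrence: the loss was caused by a third party? no; the policyholder held an insurable interest at the date of loss? yes; the proximate cause is an insured peril? no — 1 of 3 hold (need ≥2) → not satisfied.
article 1 — Accredited Loss: [the policyholder has not complied with the security conditions? yes] AND [the policyholder held an insurable interest at the date of loss? yes] → satisfied.
article 3 — Supervised Event: [the loss arose from gradual deterioration? yes] AND [the insured property was occupied at the time of loss? yes] → satisfied.
article 10 — Class-D Loss: [not a Class-D Occurrence (article 7)? yes] AND [Accredited Loss (article 1)? yes] AND [Supervised Event (article 3)? yes] → satisfied.
article 8 — Listed Occurrence: Tier II Occurrence (article 6)? no; the loss was not caused by a third party? yes; Class-D Loss (article 10)? yes — 2 of 3 hold (need ≥2) → satisfied.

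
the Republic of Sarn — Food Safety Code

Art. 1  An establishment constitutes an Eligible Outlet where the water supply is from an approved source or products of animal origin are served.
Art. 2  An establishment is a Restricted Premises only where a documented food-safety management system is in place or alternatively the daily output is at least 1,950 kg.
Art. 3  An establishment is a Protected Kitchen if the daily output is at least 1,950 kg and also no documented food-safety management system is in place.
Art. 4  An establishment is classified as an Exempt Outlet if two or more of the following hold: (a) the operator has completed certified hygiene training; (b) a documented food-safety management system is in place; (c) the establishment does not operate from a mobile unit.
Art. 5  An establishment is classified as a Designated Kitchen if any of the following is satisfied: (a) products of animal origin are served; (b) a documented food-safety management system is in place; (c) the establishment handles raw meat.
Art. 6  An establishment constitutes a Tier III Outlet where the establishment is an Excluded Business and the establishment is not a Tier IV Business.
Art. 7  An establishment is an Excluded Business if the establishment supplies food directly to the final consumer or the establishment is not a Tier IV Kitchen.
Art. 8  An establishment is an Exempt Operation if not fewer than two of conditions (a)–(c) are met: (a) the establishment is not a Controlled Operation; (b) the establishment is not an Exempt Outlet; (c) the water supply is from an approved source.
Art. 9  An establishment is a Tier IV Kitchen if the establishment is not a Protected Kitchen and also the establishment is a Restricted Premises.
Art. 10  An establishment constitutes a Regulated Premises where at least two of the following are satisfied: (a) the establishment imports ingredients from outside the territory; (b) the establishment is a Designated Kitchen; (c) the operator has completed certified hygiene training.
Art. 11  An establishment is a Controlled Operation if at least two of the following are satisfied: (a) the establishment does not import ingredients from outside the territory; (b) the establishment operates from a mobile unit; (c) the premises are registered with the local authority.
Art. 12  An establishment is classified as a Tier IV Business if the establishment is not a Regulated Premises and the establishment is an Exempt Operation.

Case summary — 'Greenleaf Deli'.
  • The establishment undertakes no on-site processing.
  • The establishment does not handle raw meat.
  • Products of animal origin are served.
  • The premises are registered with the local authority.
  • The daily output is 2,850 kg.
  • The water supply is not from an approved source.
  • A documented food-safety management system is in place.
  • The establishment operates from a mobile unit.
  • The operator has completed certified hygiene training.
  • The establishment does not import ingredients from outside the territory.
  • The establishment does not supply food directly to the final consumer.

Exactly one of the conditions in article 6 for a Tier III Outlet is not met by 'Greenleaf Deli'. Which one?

Excluded Business

article 3 — Protected Kitchen: [daily output: 2,850 kg ≥ 1,950 kg? yes] AND [no documented food-safety management system is in place? no] → not satisfied.
article 2 — Restricted Premises: [a documented food-safety management system is in place? yes] OR [daily output: 2,850 kg ≥ 1,950 kg? yes] → satisfied.
article 9 — Tier IV Kitchen: [not a Protected Kitchen (article 3)? yes] AND [Restricted Premises (article 2)? yes] → satisfied.
article 7 — Excluded Business: [the establishment supplies food directly to the final consumer? no] OR [not a Tier IV Kitchen (article 9)? no] → not satisfied.
article 5 — Designated Kitchen: [products of animal origin are served? yes] OR [a documented food-safety management system is in place? yes] OR [the establishment handles raw meat? no] → satisfied.
article 10 — Regulated Premises: the establishment imports ingredients from outside the territory? no; Designated Kitchen (article 5)? yes; the operator has completed certified hygiene training? yes — 2 of 3 hold (need ≥2) → satisfied.
article 11 — Controlled Operation: the establishment does not import ingredients from outside the territory? yes; the establishment operates from a mobile unit? yes; the premises are registered with the local authority? yes — 3 of 3 hold (need ≥2) → satisfied.
article 4 — Exempt Outlet: the operator has completed certified hygiene training? yes; a documented food-safety management system is in place? yes; the establishment does not operate from a mobile unit? no — 2 of 3 hold (need ≥2) → satisfied.
article 8 — Exempt Operation: not a Controlled Operation (article 11)? no; not an Exempt Outlet (article 4)? no; the water supply is from an approved source? no — 0 of 3 hold (need ≥2) → not satisfied.
article 12 — Tier IV Business: [not a Regulated Premises (article 10)? no] AND [Exempt Operation (article 8)? no] → not satisfied.
article 6 — Tier III Outlet: [Excluded Business (article 7)? no] AND [not a Tier IV Business (article 12)? yes] → not satisfied.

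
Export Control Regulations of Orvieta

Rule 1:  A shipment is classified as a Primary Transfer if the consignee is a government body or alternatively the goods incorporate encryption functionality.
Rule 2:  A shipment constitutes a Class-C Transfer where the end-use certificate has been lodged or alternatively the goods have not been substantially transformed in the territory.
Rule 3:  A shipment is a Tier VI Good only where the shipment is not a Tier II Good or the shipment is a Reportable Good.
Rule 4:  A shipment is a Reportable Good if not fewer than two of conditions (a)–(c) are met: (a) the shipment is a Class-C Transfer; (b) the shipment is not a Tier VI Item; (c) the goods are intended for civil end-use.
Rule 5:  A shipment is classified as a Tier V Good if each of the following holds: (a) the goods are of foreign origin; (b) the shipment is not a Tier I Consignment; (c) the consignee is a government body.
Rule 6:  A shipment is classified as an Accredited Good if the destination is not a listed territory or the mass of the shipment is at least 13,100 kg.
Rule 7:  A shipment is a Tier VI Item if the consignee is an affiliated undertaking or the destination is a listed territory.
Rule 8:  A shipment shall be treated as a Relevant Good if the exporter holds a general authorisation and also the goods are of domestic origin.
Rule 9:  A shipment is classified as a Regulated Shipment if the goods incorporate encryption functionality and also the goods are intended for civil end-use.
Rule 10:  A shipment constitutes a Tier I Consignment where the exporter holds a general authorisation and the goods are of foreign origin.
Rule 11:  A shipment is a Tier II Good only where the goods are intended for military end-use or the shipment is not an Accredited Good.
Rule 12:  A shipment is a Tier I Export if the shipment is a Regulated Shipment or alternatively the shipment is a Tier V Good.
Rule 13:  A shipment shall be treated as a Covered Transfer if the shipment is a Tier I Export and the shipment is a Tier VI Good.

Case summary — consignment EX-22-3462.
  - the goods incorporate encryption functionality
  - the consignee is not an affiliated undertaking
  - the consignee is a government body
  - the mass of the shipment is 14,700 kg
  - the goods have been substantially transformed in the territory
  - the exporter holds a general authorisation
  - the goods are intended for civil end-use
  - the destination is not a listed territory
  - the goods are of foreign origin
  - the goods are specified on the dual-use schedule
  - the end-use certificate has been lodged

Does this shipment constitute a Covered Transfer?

Under rule 9: the goods incorporate encryption functionality? yes; and the goods are intended for civil end-use? yes. So the shipment is a Regulated Shipment.
Under rule 10: the exporter holds a general authorisation? yes; and the goods are of foreign origin? yes. So the shipment is a Tier I Consignment.
Under rule 5: the goods are of foreign origin? yes; and not a Tier I Consignment (rule 10)? no; and the consignee is a government body? yes. So the shipment is not a Tier V Good.
Under rule 12: Regulated Shipment (rule 9)? yes; or Tier V Good (rule 5)? no. So the shipment is a Tier I Export.
Under rule 6: the destination is not a listed territory? yes; or mass of the shipment: 14,700 kg ≥ 13,100 kg? yes. So the shipment is an Accredited Good.
Under rule 11: the goods are intended for military end-use? no; or not an Accredited Good (rule 6)? no. So the shipment is not a Tier II Good.
Under rule 2: the end-use certificate has been lodged? yes; or the goods have not been substantially transformed in the territory? no. So the shipment is a Class-C Transfer.
Under rule 7: the consignee is an affiliated undertaking? no; or the destination is a listed territory? no. So the shipment is not a Tier VI Item.
Under rule 4: Class-C Transfer (rule 2)? yes; not a Tier VI Item (rule 7)? yes; the goods are intended for civil end-use? yes — 3 of 3 hold (need ≥2) → satisfied.
Under rule 3: not a Tier II Good (rule 11)? yes; or Reportable Good (rule 4)? yes. So the shipment is a Tier VI Good.
Under rule 13: Tier I Export (rule 12)? yes; and Tier VI Good (rule 3)? yes. So the shipment is a Covered Transfer.

Yes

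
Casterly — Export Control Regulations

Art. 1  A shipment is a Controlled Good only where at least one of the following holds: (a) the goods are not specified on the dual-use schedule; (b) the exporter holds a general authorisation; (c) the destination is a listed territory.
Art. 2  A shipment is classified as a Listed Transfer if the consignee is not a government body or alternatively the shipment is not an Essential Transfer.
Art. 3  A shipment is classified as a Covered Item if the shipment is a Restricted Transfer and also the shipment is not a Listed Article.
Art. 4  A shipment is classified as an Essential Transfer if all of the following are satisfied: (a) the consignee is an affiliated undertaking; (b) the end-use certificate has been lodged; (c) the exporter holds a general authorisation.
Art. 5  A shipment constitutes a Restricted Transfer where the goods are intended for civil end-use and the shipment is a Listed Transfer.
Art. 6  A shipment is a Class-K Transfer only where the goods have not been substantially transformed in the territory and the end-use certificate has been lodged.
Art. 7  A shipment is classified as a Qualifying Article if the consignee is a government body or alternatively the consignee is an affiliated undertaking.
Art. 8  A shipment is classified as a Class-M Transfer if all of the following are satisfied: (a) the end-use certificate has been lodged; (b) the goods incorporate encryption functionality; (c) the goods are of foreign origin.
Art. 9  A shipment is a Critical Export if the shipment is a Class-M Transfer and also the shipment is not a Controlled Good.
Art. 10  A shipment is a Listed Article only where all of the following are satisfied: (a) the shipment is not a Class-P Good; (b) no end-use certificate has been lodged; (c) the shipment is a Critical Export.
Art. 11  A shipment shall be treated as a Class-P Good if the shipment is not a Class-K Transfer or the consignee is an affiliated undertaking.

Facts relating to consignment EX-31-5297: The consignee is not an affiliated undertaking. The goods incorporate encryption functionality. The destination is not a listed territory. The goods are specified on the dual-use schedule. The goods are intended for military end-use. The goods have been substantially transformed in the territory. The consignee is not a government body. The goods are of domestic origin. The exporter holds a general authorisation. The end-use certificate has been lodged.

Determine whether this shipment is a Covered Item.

No

article 4 — Essential Transfer: [the consignee is an affiliated undertaking? no] AND [the end-use certificate has been lodged? yes] AND [the exporter holds a general authorisation? yes] → not satisfied.
article 2 — Listed Transfer: [the consignee is not a government body? yes] OR [not an Essential Transfer (article 4)? yes] → satisfied.
article 5 — Restricted Transfer: [the goods are intended for civil end-use? no] AND [Listed Transfer (article 2)? yes] → not satisfied.
article 6 — Class-K Transfer: [the goods have not been substantially transformed in the territory? no] AND [the end-use certificate has been lodged? yes] → not satisfied.
article 11 — Class-P Good: [not a Class-K Transfer (article 6)? yes] OR [the consignee is an affiliated undertaking? no] → satisfied.
article 8 — Class-M Transfer: [the end-use certificate has been lodged? yes] AND [the goods incorporate encryption functionality? yes] AND [the goods are of foreign origin? no] → not satisfied.
article 1 — Controlled Good: [the goods are not specified on the dual-use schedule? no] OR [the exporter holds a general authorisation? yes] OR [the destination is a listed territory? no] → satisfied.
article 9 — Critical Export: [Class-M Transfer (article 8)? no] AND [not a Controlled Good (article 1)? no] → not satisfied.
article 10 — Listed Article: [not a Class-P Good (article 11)? no] AND [no end-use certificate has been lodged? no] AND [Critical Export (article 9)? no] → not satisfied.
article 3 — Covered Item: [Restricted Transfer (article 5)? no] AND [not a Listed Article (article 10)? yes] → not satisfied.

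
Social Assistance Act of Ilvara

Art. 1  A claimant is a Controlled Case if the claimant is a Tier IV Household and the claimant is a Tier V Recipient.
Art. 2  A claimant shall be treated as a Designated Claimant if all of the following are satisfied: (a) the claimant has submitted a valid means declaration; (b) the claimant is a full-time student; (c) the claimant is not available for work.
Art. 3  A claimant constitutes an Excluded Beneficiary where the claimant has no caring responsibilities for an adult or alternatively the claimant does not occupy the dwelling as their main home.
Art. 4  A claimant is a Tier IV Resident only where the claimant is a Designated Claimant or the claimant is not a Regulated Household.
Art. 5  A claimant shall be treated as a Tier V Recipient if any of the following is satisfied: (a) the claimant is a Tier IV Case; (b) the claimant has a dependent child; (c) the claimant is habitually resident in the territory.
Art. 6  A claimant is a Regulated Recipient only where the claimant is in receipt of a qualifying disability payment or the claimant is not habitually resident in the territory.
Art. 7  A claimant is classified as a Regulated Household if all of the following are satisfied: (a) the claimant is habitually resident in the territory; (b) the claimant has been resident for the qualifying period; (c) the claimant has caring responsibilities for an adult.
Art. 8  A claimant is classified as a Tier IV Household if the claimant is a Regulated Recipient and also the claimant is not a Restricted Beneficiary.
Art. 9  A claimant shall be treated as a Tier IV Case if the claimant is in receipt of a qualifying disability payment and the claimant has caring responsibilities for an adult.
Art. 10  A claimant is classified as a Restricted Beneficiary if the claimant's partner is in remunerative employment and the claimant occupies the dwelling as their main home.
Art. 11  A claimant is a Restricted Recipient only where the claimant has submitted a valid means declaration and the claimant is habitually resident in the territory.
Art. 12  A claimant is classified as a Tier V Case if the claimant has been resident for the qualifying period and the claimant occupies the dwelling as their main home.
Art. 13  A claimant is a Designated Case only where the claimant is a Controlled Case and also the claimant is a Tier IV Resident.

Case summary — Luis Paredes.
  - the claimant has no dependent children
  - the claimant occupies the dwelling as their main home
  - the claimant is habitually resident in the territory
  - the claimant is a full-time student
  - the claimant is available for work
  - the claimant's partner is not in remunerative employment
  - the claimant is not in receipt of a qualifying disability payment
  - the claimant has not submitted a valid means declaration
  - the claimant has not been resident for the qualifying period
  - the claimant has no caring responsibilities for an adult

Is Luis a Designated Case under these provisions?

No

article 6 — Regulated Recipient: [the claimant is in receipt of a qualifying disability payment? no] OR [the claimant is not habitually resident in the territory? no] → not satisfied.
article 10 — Restricted Beneficiary: [the claimant's partner is in remunerative employment? no] AND [the claimant occupies the dwelling as their main home? yes] → not satisfied.
article 8 — Tier IV Household: [Regulated Recipient (article 6)? no] AND [not a Restricted Beneficiary (article 10)? yes] → not satisfied.
article 9 — Tier IV Case: [the claimant is in receipt of a qualifying disability payment? no] AND [the claimant has caring responsibilities for an adult? no] → not satisfied.
article 5 — Tier V Recipient: [Tier IV Case (article 9)? no] OR [the claimant has a dependent child? no] OR [the claimant is habitually resident in the territory? yes] → satisfied.
article 1 — Controlled Case: [Tier IV Household (article 8)? no] AND [Tier V Recipient (article 5)? yes] → not satisfied.
article 2 — Designated Claimant: [the claimant has submitted a valid means declaration? no] AND [the claimant is a full-time student? yes] AND [the claimant is not available for work? no] → not satisfied.
article 7 — Regulated Household: [the claimant is habitually resident in the territory? yes] AND [the claimant has been resident for the qualifying period? no] AND [the claimant has caring responsibilities for an adult? no] → not satisfied.
article 4 — Tier IV Resident: [Designated Claimant (article 2)? no] OR [not a Regulated Household (article 7)? yes] → satisfied.
article 13 — Designated Case: [Controlled Case (article 1)? no] AND [Tier IV Resident (article 4)? yes] → not satisfied.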